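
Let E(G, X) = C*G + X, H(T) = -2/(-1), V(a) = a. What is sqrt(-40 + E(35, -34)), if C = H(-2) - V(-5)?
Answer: 3*sqrt(19) ≈ 13.077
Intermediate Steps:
H(T) = 2 (H(T) = -2*(-1) = 2)
C = 7 (C = 2 - 1*(-5) = 2 + 5 = 7)
E(G, X) = X + 7*G (E(G, X) = 7*G + X = X + 7*G)
sqrt(-40 + E(35, -34)) = sqrt(-40 + (-34 + 7*35)) = sqrt(-40 + (-34 + 245)) = sqrt(-40 + 211) = sqrt(171) = 3*sqrt(19)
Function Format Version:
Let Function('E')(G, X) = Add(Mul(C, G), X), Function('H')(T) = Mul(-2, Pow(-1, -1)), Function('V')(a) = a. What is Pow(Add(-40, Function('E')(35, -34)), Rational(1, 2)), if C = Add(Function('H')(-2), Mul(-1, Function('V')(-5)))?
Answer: Mul(3, Pow(19, Rational(1, 2))) ≈ 13.077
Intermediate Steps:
Function('H')(T) = 2 (Function('H')(T) = Mul(-2, -1) = 2)
C = 7 (C = Add(2, Mul(-1, -5)) = Add(2, 5) = 7)
Function('E')(G, X) = Add(X, Mul(7, G)) (Function('E')(G, X) = Add(Mul(7, G), X) = Add(X, Mul(7, G)))
Pow(Add(-40, Function('E')(35, -34)), Rational(1, 2)) = Pow(Add(-40, Add(-34, Mul(7, 35))), Rational(1, 2)) = Pow(Add(-40, Add(-34, 245)), Rational(1, 2)) = Pow(Add(-40, 211), Rational(1, 2)) = Pow(171, Rational(1, 2)) = Mul(3, Pow(19, Rational(1, 2)))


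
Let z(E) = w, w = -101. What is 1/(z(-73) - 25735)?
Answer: -1/25836 ≈ -3.8706e-5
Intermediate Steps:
z(E) = -101
1/(z(-73) - 25735) = 1/(-101 - 25735) = 1/(-25836) = -1/25836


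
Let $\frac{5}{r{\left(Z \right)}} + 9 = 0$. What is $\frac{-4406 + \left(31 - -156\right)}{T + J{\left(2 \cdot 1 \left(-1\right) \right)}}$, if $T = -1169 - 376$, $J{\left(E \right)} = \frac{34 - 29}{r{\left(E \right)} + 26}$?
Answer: $\frac{966151}{353760} \approx 2.7311$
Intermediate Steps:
$r{\left(Z \right)} = - \frac{5}{9}$ ($r{\left(Z \right)} = \frac{5}{-9 + 0} = \frac{5}{-9} = 5 \left(- \frac{1}{9}\right) = - \frac{5}{9}$)
$J{\left(E \right)} = \frac{45}{229}$ ($J{\left(E \right)} = \frac{34 - 29}{- \frac{5}{9} + 26} = \frac{5}{\frac{229}{9}} = 5 \cdot \frac{9}{229} = \frac{45}{229}$)
$T = -1545$
$\frac{-4406 + \left(31 - -156\right)}{T + J{\left(2 \cdot 1 \left(-1\right) \right)}} = \frac{-4406 + \left(31 - -156\right)}{-1545 + \frac{45}{229}} = \frac{-4406 + \left(31 + 156\right)}{- \frac{353760}{229}} = \left(-4406 + 187\right) \left(- \frac{229}{353760}\right) = \left(-4219\right) \left(- \frac{229}{353760}\right) = \frac{966151}{353760}$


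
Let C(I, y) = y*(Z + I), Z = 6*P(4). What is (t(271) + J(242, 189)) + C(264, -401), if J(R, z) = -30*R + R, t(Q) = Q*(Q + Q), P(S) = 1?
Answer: 31594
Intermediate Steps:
Z = 6 (Z = 6*1 = 6)
t(Q) = 2*Q² (t(Q) = Q*(2*Q) = 2*Q²)
J(R, z) = -29*R
C(I, y) = y*(6 + I)
(t(271) + J(242, 189)) + C(264, -401) = (2*271² - 29*242) - 401*(6 + 264) = (2*73441 - 7018) - 401*270 = (146882 - 7018) - 108270 = 139864 - 108270 = 31594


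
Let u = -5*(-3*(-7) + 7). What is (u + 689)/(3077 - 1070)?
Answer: 61/223 ≈ 0.27354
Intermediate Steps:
u = -140 (u = -5*(21 + 7) = -5*28 = -140)
(u + 689)/(3077 - 1070) = (-140 + 689)/(3077 - 1070) = 549/2007 = 549*(1/2007) = 61/223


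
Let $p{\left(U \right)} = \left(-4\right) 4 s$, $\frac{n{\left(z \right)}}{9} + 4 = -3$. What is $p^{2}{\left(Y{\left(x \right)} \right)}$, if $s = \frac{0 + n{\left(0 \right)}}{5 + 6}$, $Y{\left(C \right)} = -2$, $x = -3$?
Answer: $\frac{1016064}{121} \approx 8397.2$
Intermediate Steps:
$n{\left(z \right)} = -63$ ($n{\left(z \right)} = -36 + 9 \left(-3\right) = -36 - 27 = -63$)
$s = - \frac{63}{11}$ ($s = \frac{0 - 63}{5 + 6} = - \frac{63}{11} \approx -5.7273$)
$p{\left(U \right)} = \frac{1008}{11}$ ($p{\left(U \right)} = \left(-4\right) 4 \left(- \frac{63}{11}\right) = \left(-16\right) \left(- \frac{63}{11}\right) = \frac{1008}{11}$)
$p^{2}{\left(Y{\left(x \right)} \right)} = \left(\frac{1008}{11}\right)^{2} = \frac{1016064}{121}$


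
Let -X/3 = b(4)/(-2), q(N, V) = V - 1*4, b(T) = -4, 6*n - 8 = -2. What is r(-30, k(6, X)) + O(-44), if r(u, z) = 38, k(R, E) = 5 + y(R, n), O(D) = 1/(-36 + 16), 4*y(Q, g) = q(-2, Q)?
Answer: 759/20 ≈ 37.950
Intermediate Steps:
n = 1 (n = 4/3 + (⅙)*(-2) = 4/3 - ⅓ = 1)
q(N, V) = -4 + V (q(N, V) = V - 4 = -4 + V)
y(Q, g) = -1 + Q/4 (y(Q, g) = (-4 + Q)/4 = -1 + Q/4)
X = -6 (X = -(-12)/(-2) = -(-12)*(-1)/2 = -3*2 = -6)
O(D) = -1/20 (O(D) = 1/(-20) = -1/20)
k(R, E) = 4 + R/4 (k(R, E) = 5 + (-1 + R/4) = 4 + R/4)
r(-30, k(6, X)) + O(-44) = 38 - 1/20 = 759/20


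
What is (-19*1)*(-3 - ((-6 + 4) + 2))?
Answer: 57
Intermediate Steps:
(-19*1)*(-3 - ((-6 + 4) + 2)) = -19*(-3 - (-2 + 2)) = -19*(-3 - 1*0) = -19*(-3 + 0) = -19*(-3) = 57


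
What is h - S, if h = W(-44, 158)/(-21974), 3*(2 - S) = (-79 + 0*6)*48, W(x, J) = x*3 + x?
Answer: -13909454/10987 ≈ -1266.0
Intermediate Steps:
W(x, J) = 4*x (W(x, J) = 3*x + x = 4*x)
S = 1266 (S = 2 - (-79 + 0*6)*48/3 = 2 - (-79 + 0)*48/3 = 2 - (-79)*48/3 = 2 - ⅓*(-3792) = 2 + 1264 = 1266)
h = 88/10987 (h = (4*(-44))/(-21974) = -176*(-1/21974) = 88/10987 ≈ 0.0080095)
h - S = 88/10987 - 1*1266 = 88/10987 - 1266 = -13909454/10987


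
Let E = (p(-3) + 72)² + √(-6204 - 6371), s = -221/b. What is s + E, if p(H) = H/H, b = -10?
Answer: 53511/10 + 5*I*√503 ≈ 5351.1 + 112.14*I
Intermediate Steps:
p(H) = 1
s = 221/10 (s = -221/(-10) = -221*(-⅒) = 221/10 ≈ 22.100)
E = 5329 + 5*I*√503 (E = (1 + 72)² + √(-6204 - 6371) = 73² + √(-12575) = 5329 + 5*I*√503 ≈ 5329.0 + 112.14*I)
s + E = 221/10 + (5329 + 5*I*√503) = 53511/10 + 5*I*√503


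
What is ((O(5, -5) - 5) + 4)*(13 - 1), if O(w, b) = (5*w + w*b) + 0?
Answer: -12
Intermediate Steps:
O(w, b) = 5*w + b*w (O(w, b) = (5*w + b*w) + 0 = 5*w + b*w)
((O(5, -5) - 5) + 4)*(13 - 1) = ((5*(5 - 5) - 5) + 4)*(13 - 1) = ((5*0 - 5) + 4)*12 = ((0 - 5) + 4)*12 = (-5 + 4)*12 = -1*12 = -12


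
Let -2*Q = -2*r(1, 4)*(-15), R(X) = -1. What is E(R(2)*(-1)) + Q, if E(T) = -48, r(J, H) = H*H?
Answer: -288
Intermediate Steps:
r(J, H) = H**2
Q = -240 (Q = -(-2*4**2)*(-15)/2 = -(-2*16)*(-15)/2 = -(-16)*(-15) = -1/2*480 = -240)
E(R(2)*(-1)) + Q = -48 - 240 = -288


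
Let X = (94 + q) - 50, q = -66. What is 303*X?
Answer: -6666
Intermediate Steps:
X = -22 (X = (94 - 66) - 50 = 28 - 50 = -22)
303*X = 303*(-22) = -6666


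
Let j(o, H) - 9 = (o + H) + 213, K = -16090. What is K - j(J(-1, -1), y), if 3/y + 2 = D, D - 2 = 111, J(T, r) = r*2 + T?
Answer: -603434/37 ≈ -16309.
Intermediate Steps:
J(T, r) = T + 2*r (J(T, r) = 2*r + T = T + 2*r)
D = 113 (D = 2 + 111 = 113)
y = 1/37 (y = 3/(-2 + 113) = 3/111 = 3*(1/111) = 1/37 ≈ 0.027027)
j(o, H) = 222 + H + o (j(o, H) = 9 + ((o + H) + 213) = 9 + ((H + o) + 213) = 9 + (213 + H + o) = 222 + H + o)
K - j(J(-1, -1), y) = -16090 - (222 + 1/37 + (-1 + 2*(-1))) = -16090 - (222 + 1/37 + (-1 - 2)) = -16090 - (222 + 1/37 - 3) = -16090 - 1*8104/37 = -16090 - 8104/37 = -603434/37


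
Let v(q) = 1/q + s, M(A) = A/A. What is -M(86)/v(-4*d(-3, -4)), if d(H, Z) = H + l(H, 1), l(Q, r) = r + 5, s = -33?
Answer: 12/397 ≈ 0.030227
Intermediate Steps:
l(Q, r) = 5 + r
d(H, Z) = 6 + H (d(H, Z) = H + (5 + 1) = H + 6 = 6 + H)
M(A) = 1
v(q) = -33 + 1/q (v(q) = 1/q - 33 = -33 + 1/q)
-M(86)/v(-4*d(-3, -4)) = -1/(-33 + 1/(-4*(6 - 3))) = -1/(-33 + 1/(-4*3)) = -1/(-33 + 1/(-12)) = -1/(-33 - 1/12) = -1/(-397/12) = -(-12)/397 = -1*(-12/397) = 12/397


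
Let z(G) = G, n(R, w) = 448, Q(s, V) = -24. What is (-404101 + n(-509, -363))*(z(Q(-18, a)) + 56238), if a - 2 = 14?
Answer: -22690949742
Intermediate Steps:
a = 16 (a = 2 + 14 = 16)
(-404101 + n(-509, -363))*(z(Q(-18, a)) + 56238) = (-404101 + 448)*(-24 + 56238) = -403653*56214 = -22690949742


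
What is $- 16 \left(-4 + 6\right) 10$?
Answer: $-320$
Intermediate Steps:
$- 16 \left(-4 + 6\right) 10 = \left(-16\right) 2 \cdot 10 = \left(-32\right) 10 = -320$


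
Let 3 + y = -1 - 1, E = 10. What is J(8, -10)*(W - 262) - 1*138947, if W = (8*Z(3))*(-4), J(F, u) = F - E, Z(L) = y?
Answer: -138743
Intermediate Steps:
y = -5 (y = -3 + (-1 - 1) = -3 - 2 = -5)
Z(L) = -5
J(F, u) = -10 + F (J(F, u) = F - 1*10 = F - 10 = -10 + F)
W = 160 (W = (8*(-5))*(-4) = -40*(-4) = 160)
J(8, -10)*(W - 262) - 1*138947 = (-10 + 8)*(160 - 262) - 1*138947 = -2*(-102) - 138947 = 204 - 138947 = -138743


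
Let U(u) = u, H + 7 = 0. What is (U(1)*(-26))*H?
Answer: 182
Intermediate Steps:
H = -7 (H = -7 + 0 = -7)
(U(1)*(-26))*H = (1*(-26))*(-7) = -26*(-7) = 182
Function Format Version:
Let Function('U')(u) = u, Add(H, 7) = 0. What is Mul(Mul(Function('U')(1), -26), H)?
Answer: 182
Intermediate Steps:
H = -7 (H = Add(-7, 0) = -7)
Mul(Mul(Function('U')(1), -26), H) = Mul(Mul(1, -26), -7) = Mul(-26, -7) = 182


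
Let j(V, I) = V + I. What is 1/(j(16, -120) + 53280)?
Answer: 1/53176 ≈ 1.8805e-5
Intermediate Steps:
j(V, I) = I + V
1/(j(16, -120) + 53280) = 1/((-120 + 16) + 53280) = 1/(-104 + 53280) = 1/53176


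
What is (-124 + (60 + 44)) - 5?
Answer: -25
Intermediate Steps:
(-124 + (60 + 44)) - 5 = (-124 + 104) - 5 = -20 - 5 = -25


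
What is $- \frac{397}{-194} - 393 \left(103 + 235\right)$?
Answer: $- \frac{25769399}{194} \approx -1.3283 \cdot 10^{5}$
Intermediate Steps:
$- \frac{397}{-194} - 393 \left(103 + 235\right) = \left(-397\right) \left(- \frac{1}{194}\right) - 132834 = \frac{397}{194} - 132834 = - \frac{25769399}{194}$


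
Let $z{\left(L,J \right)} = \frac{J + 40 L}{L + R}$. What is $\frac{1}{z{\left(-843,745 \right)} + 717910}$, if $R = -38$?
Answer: $\frac{881}{632511685} \approx 1.3929 \cdot 10^{-6}$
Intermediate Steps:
$z{\left(L,J \right)} = \frac{J + 40 L}{-38 + L}$ ($z{\left(L,J \right)} = \frac{J + 40 L}{L - 38} = \frac{J + 40 L}{-38 + L}$)
$\frac{1}{z{\left(-843,745 \right)} + 717910} = \frac{1}{\frac{745 + 40 \left(-843\right)}{-38 - 843} + 717910} = \frac{1}{\frac{745 - 33720}{-881} + 717910} = \frac{1}{\left(- \frac{1}{881}\right) \left(-32975\right) + 717910} = \frac{1}{\frac{32975}{881} + 717910} = \frac{1}{\frac{632511685}{881}} = \frac{881}{632511685}$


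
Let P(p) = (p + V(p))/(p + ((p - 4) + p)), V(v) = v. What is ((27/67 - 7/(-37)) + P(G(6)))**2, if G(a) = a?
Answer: 632522500/301126609 ≈ 2.1005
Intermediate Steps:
P(p) = 2*p/(-4 + 3*p) (P(p) = (p + p)/(p + ((p - 4) + p)) = (2*p)/(p + ((-4 + p) + p)) = (2*p)/(p + (-4 + 2*p)) = (2*p)/(-4 + 3*p) = 2*p/(-4 + 3*p))
((27/67 - 7/(-37)) + P(G(6)))**2 = ((27/67 - 7/(-37)) + 2*6/(-4 + 3*6))**2 = ((27*(1/67) - 7*(-1/37)) + 2*6/(-4 + 18))**2 = ((27/67 + 7/37) + 2*6/14)**2 = (1468/2479 + 2*6*(1/14))**2 = (1468/2479 + 6/7)**2 = (25150/17353)**2 = 632522500/301126609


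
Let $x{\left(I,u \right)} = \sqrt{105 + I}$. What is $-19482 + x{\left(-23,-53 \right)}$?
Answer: $-19482 + \sqrt{82} \approx -19473.0$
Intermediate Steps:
$-19482 + x{\left(-23,-53 \right)} = -19482 + \sqrt{105 - 23} = -19482 + \sqrt{82}$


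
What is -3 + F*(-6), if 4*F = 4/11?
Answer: -39/11 ≈ -3.5455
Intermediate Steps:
F = 1/11 (F = (4/11)/4 = (4*(1/11))/4 = (1/4)*(4/11) = 1/11 ≈ 0.090909)
-3 + F*(-6) = -3 + (1/11)*(-6) = -3 - 6/11 = -39/11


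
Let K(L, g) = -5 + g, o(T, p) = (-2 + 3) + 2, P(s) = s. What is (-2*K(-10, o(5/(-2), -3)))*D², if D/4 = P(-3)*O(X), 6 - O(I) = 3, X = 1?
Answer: 5184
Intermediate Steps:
o(T, p) = 3 (o(T, p) = 1 + 2 = 3)
O(I) = 3 (O(I) = 6 - 1*3 = 6 - 3 = 3)
D = -36 (D = 4*(-3*3) = 4*(-9) = -36)
(-2*K(-10, o(5/(-2), -3)))*D² = -2*(-5 + 3)*(-36)² = -2*(-2)*1296 = 4*1296 = 5184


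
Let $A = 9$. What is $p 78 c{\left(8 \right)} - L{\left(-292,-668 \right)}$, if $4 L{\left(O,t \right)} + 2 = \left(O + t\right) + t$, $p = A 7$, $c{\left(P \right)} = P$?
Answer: $\frac{79439}{2} \approx 39720.0$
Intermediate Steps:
$p = 63$ ($p = 9 \cdot 7 = 63$)
$L{\left(O,t \right)} = - \frac{1}{2} + \frac{t}{2} + \frac{O}{4}$ ($L{\left(O,t \right)} = - \frac{1}{2} + \frac{\left(O + t\right) + t}{4} = - \frac{1}{2} + \frac{O + 2 t}{4} = - \frac{1}{2} + \left(\frac{t}{2} + \frac{O}{4}\right) = - \frac{1}{2} + \frac{t}{2} + \frac{O}{4}$)
$p 78 c{\left(8 \right)} - L{\left(-292,-668 \right)} = 63 \cdot 78 \cdot 8 - \left(- \frac{1}{2} + \frac{1}{2} \left(-668\right) + \frac{1}{4} \left(-292\right)\right) = 4914 \cdot 8 - \left(- \frac{1}{2} - 334 - 73\right) = 39312 - - \frac{815}{2} = 39312 + \frac{815}{2} = \frac{79439}{2}$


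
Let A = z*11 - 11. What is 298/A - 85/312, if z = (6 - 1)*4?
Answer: 75211/65208 ≈ 1.1534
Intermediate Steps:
z = 20 (z = 5*4 = 20)
A = 209 (A = 20*11 - 11 = 220 - 11 = 209)
298/A - 85/312 = 298/209 - 85/312 = 75211/65208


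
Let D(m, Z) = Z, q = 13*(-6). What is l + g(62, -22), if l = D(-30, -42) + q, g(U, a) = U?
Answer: -58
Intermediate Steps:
q = -78
l = -120 (l = -42 - 78 = -120)
l + g(62, -22) = -120 + 62 = -58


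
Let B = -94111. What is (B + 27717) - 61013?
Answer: -127407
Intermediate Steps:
(B + 27717) - 61013 = (-94111 + 27717) - 61013 = -66394 - 61013 = -127407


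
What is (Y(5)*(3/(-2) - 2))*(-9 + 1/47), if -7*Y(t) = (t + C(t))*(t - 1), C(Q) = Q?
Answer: -8440/47 ≈ -179.57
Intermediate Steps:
Y(t) = -2*t*(-1 + t)/7 (Y(t) = -(t + t)*(t - 1)/7 = -2*t*(-1 + t)/7)
(Y(5)*(3/(-2) - 2))*(-9 + 1/47) = (((2/7)*5*(1 - 1*5))*(3/(-2) - 2))*(-9 + 1/47) = (((2/7)*5*(1 - 5))*(3*(-½) - 2))*(-9 + 1/47) = (((2/7)*5*(-4))*(-3/2 - 2))*(-422/47) = -40/7*(-7/2)*(-422/47) = 20*(-422/47) = -8440/47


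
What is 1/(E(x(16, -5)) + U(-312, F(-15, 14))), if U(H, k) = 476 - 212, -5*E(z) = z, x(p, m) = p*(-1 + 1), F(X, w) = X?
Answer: 1/264 ≈ 0.0037879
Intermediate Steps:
x(p, m) = 0 (x(p, m) = p*0 = 0)
E(z) = -z/5
U(H, k) = 264
1/(E(x(16, -5)) + U(-312, F(-15, 14))) = 1/(-1/5*0 + 264) = 1/(0 + 264) = 1/264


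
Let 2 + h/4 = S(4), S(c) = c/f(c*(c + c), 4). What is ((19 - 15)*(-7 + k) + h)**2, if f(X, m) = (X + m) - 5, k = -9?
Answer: 4910656/961 ≈ 5109.9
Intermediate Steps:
f(X, m) = -5 + X + m
S(c) = c/(-1 + 2*c**2) (S(c) = c/(-5 + c*(c + c) + 4) = c/(-5 + c*(2*c) + 4) = c/(-5 + 2*c**2 + 4) = c/(-1 + 2*c**2))
h = -232/31 (h = -8 + 4*(4/(-1 + 2*4**2)) = -8 + 4*(4/(-1 + 2*16)) = -8 + 4*(4/(-1 + 32)) = -8 + 4*(4/31) = -8 + 16/31 = -232/31 ≈ -7.4839)
((19 - 15)*(-7 + k) + h)**2 = ((19 - 15)*(-7 - 9) - 232/31)**2 = (4*(-16) - 232/31)**2 = (-64 - 232/31)**2 = (-2216/31)**2 = 4910656/961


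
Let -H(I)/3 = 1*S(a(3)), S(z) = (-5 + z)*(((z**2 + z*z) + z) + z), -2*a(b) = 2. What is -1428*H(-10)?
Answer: 0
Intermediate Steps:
a(b) = -1 (a(b) = -1/2*2 = -1)
S(z) = (-5 + z)*(2*z + 2*z**2) (S(z) = (-5 + z)*(((z**2 + z**2) + z) + z) = (-5 + z)*((2*z**2 + z) + z) = (-5 + z)*((z + 2*z**2) + z) = (-5 + z)*(2*z + 2*z**2))
H(I) = 0 (H(I) = -3*2*(-1)*(-5 + (-1)**2 - 4*(-1)) = -3*2*(-1)*(-5 + 1 + 4) = -3*2*(-1)*0 = -3*0 = 0)
-1428*H(-10) = -1428*0 = 0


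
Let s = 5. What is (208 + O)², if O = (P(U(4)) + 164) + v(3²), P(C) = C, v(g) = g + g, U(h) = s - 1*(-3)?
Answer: 158404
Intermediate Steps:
U(h) = 8 (U(h) = 5 - 1*(-3) = 5 + 3 = 8)
v(g) = 2*g
O = 190 (O = (8 + 164) + 2*3² = 172 + 2*9 = 172 + 18 = 190)
(208 + O)² = (208 + 190)² = 398² = 158404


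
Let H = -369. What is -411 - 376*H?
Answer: 138333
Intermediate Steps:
-411 - 376*H = -411 - 376*(-369) = -411 + 138744 = 138333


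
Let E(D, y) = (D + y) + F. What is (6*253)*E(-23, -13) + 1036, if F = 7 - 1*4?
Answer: -49058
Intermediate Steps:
F = 3 (F = 7 - 4 = 3)
E(D, y) = 3 + D + y (E(D, y) = (D + y) + 3 = 3 + D + y)
(6*253)*E(-23, -13) + 1036 = (6*253)*(3 - 23 - 13) + 1036 = 1518*(-33) + 1036 = -50094 + 1036 = -49058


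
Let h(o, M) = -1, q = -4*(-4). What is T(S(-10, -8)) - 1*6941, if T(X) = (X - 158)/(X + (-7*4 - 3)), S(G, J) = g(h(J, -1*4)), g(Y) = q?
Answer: -103973/15 ≈ -6931.5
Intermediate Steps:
q = 16
g(Y) = 16
S(G, J) = 16
T(X) = (-158 + X)/(-31 + X) (T(X) = (-158 + X)/(X + (-28 - 3)) = (-158 + X)/(X - 31) = (-158 + X)/(-31 + X))
T(S(-10, -8)) - 1*6941 = (-158 + 16)/(-31 + 16) - 1*6941 = -142/(-15) - 6941 = -1/15*(-142) - 6941 = 142/15 - 6941 = -103973/15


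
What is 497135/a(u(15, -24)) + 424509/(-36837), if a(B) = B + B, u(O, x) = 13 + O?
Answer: 6096396497/687624 ≈ 8865.9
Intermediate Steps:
a(B) = 2*B
497135/a(u(15, -24)) + 424509/(-36837) = 497135/((2*(13 + 15))) + 424509/(-36837) = 497135/((2*28)) + 424509*(-1/36837) = 497135/56 - 141503/12279 = 6096396497/687624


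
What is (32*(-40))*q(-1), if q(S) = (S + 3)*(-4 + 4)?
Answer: 0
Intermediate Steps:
q(S) = 0 (q(S) = (3 + S)*0 = 0)
(32*(-40))*q(-1) = (32*(-40))*0 = -1280*0 = 0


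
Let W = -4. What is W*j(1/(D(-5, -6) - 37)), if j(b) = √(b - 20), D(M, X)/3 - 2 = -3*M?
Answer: -6*I*√434/7 ≈ -17.857*I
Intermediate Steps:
D(M, X) = 6 - 9*M (D(M, X) = 6 + 3*(-3*M) = 6 - 9*M)
j(b) = √(-20 + b)
W*j(1/(D(-5, -6) - 37)) = -4*√(-20 + 1/((6 - 9*(-5)) - 37)) = -4*√(-20 + 1/((6 + 45) - 37)) = -4*√(-20 + 1/(51 - 37)) = -4*√(-20 + 1/14) = -6*I*√434/7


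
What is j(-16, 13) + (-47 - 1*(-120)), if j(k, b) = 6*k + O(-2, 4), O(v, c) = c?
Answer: -19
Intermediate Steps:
j(k, b) = 4 + 6*k (j(k, b) = 6*k + 4 = 4 + 6*k)
j(-16, 13) + (-47 - 1*(-120)) = (4 + 6*(-16)) + (-47 - 1*(-120)) = (4 - 96) + (-47 + 120) = -92 + 73 = -19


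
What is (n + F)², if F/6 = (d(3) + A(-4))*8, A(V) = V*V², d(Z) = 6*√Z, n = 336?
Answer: 7734528 - 1575936*√3 ≈ 5.0049e+6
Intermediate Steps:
A(V) = V³
F = -3072 + 288*√3 (F = 6*((6*√3 + (-4)³)*8) = 6*((6*√3 - 64)*8) = 6*((-64 + 6*√3)*8) = 6*(-512 + 48*√3) = -3072 + 288*√3 ≈ -2573.2)
(n + F)² = (336 + (-3072 + 288*√3))² = (-2736 + 288*√3)²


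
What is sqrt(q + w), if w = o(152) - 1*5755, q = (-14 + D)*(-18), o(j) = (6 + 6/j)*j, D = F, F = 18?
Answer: I*sqrt(4909) ≈ 70.064*I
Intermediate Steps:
D = 18
o(j) = j*(6 + 6/j)
q = -72 (q = (-14 + 18)*(-18) = 4*(-18) = -72)
w = -4837 (w = (6 + 6*152) - 1*5755 = (6 + 912) - 5755 = 918 - 5755 = -4837)
sqrt(q + w) = sqrt(-72 - 4837) = sqrt(-4909) = I*sqrt(4909)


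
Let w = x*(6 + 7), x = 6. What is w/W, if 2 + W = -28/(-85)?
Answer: -3315/71 ≈ -46.690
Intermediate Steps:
W = -142/85 (W = -2 - 28/(-85) = -2 - 28*(-1/85) = -2 + 28/85 = -142/85 ≈ -1.6706)
w = 78 (w = 6*(6 + 7) = 6*13 = 78)
w/W = 78/(-142/85) = -85/142*78 = -3315/71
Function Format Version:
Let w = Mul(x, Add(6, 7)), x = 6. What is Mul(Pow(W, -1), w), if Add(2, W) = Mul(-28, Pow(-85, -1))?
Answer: Rational(-3315, 71) ≈ -46.690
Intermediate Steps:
W = Rational(-142, 85) (W = Add(-2, Mul(-28, Pow(-85, -1))) = Add(-2, Mul(-28, Rational(-1, 85))) = Add(-2, Rational(28, 85)) = Rational(-142, 85) ≈ -1.6706)
w = 78 (w = Mul(6, Add(6, 7)) = Mul(6, 13) = 78)
Mul(Pow(W, -1), w) = Mul(Pow(Rational(-142, 85), -1), 78) = Mul(Rational(-85, 142), 78) = Rational(-3315, 71)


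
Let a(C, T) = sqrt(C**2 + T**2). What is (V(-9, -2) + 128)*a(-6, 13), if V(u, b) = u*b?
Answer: 146*sqrt(205) ≈ 2090.4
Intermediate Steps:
V(u, b) = b*u
(V(-9, -2) + 128)*a(-6, 13) = (-2*(-9) + 128)*sqrt((-6)**2 + 13**2) = (18 + 128)*sqrt(36 + 169) = 146*sqrt(205)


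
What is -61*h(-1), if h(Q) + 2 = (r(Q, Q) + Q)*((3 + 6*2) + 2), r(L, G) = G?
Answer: 2196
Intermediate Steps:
h(Q) = -2 + 34*Q (h(Q) = -2 + (Q + Q)*((3 + 6*2) + 2) = -2 + (2*Q)*((3 + 12) + 2) = -2 + (2*Q)*(15 + 2) = -2 + (2*Q)*17 = -2 + 34*Q)
-61*h(-1) = -61*(-2 + 34*(-1)) = -61*(-2 - 34) = -61*(-36) = 2196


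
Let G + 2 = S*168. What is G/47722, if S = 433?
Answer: 36371/23861 ≈ 1.5243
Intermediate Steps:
G = 72742 (G = -2 + 433*168 = -2 + 72744 = 72742)
G/47722 = 72742/47722 = 72742*(1/47722) = 36371/23861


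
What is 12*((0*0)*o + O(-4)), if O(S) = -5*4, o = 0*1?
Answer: -240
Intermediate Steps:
o = 0
O(S) = -20
12*((0*0)*o + O(-4)) = 12*((0*0)*0 - 20) = 12*(0*0 - 20) = 12*(0 - 20) = 12*(-20) = -240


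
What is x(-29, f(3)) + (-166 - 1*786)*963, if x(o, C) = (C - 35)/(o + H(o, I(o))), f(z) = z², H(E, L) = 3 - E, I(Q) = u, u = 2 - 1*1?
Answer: -2750354/3 ≈ -9.1679e+5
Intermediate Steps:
u = 1 (u = 2 - 1 = 1)
I(Q) = 1
x(o, C) = -35/3 + C/3 (x(o, C) = (C - 35)/(o + (3 - o)) = (-35 + C)/3 = (-35 + C)*(⅓) = -35/3 + C/3)
x(-29, f(3)) + (-166 - 1*786)*963 = (-35/3 + (⅓)*3²) + (-166 - 1*786)*963 = (-35/3 + (⅓)*9) + (-166 - 786)*963 = (-35/3 + 3) - 952*963 = -26/3 - 916776 = -2750354/3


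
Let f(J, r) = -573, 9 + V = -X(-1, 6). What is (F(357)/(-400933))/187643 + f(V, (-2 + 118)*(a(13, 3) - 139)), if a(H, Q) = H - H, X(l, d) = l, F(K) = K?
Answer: -43108091236944/75232270919 ≈ -573.00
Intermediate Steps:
a(H, Q) = 0
V = -8 (V = -9 - 1*(-1) = -9 + 1 = -8)
(F(357)/(-400933))/187643 + f(V, (-2 + 118)*(a(13, 3) - 139)) = (357/(-400933))/187643 - 573 = (357*(-1/400933))*(1/187643) - 573 = -357/400933*1/187643 - 573 = -357/75232270919 - 573 = -43108091236944/75232270919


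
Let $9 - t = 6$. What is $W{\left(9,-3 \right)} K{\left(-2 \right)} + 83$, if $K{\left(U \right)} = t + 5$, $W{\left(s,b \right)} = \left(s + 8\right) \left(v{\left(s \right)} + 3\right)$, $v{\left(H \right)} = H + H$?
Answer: $2939$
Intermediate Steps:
$t = 3$ ($t = 9 - 6 = 3$)
$v{\left(H \right)} = 2 H$
$W{\left(s,b \right)} = \left(3 + 2 s\right) \left(8 + s\right)$ ($W{\left(s,b \right)} = \left(s + 8\right) \left(2 s + 3\right) = \left(8 + s\right) \left(3 + 2 s\right) = \left(3 + 2 s\right) \left(8 + s\right)$)
$K{\left(U \right)} = 8$ ($K{\left(U \right)} = 3 + 5 = 8$)
$W{\left(9,-3 \right)} K{\left(-2 \right)} + 83 = \left(24 + 2 \cdot 9^{2} + 19 \cdot 9\right) 8 + 83 = \left(24 + 2 \cdot 81 + 171\right) 8 + 83 = \left(24 + 162 + 171\right) 8 + 83 = 357 \cdot 8 + 83 = 2856 + 83 = 2939$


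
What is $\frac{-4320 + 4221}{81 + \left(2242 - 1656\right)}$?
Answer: $- \frac{99}{667} \approx -0.14843$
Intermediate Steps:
$\frac{-4320 + 4221}{81 + \left(2242 - 1656\right)} = - \frac{99}{81 + 586} = - \frac{99}{667}$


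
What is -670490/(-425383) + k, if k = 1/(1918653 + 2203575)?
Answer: 2763913077103/1753525713324 ≈ 1.5762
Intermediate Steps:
k = 1/4122228 ≈ 2.4259e-7
-670490/(-425383) + k = -670490/(-425383) + 1/4122228 = -670490*(-1/425383) + 1/4122228 = 670490/425383 + 1/4122228 = 2763913077103/1753525713324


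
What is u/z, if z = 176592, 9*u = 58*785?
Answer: 22765/794664 ≈ 0.028647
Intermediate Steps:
u = 45530/9 (u = (58*785)/9 = (⅑)*45530 = 45530/9 ≈ 5058.9)
u/z = (45530/9)/176592 = (45530/9)*(1/176592) = 22765/794664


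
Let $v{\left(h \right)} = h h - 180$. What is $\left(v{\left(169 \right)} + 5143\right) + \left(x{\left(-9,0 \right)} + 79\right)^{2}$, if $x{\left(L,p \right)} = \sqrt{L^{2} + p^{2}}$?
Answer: $41268$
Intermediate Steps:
$v{\left(h \right)} = -180 + h^{2}$ ($v{\left(h \right)} = h^{2} - 180 = -180 + h^{2}$)
$\left(v{\left(169 \right)} + 5143\right) + \left(x{\left(-9,0 \right)} + 79\right)^{2} = \left(\left(-180 + 169^{2}\right) + 5143\right) + \left(\sqrt{\left(-9\right)^{2} + 0^{2}} + 79\right)^{2} = \left(\left(-180 + 28561\right) + 5143\right) + \left(\sqrt{81 + 0} + 79\right)^{2} = \left(28381 + 5143\right) + \left(\sqrt{81} + 79\right)^{2} = 33524 + \left(9 + 79\right)^{2} = 33524 + 88^{2} = 33524 + 7744 = 41268$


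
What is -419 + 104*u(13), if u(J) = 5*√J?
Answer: -419 + 520*√13 ≈ 1455.9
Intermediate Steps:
-419 + 104*u(13) = -419 + 104*(5*√13) = -419 + 520*√13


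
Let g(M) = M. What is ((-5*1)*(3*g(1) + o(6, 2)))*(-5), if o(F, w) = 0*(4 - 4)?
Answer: 75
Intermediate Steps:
o(F, w) = 0 (o(F, w) = 0*0 = 0)
((-5*1)*(3*g(1) + o(6, 2)))*(-5) = ((-5*1)*(3*1 + 0))*(-5) = -5*(3 + 0)*(-5) = -5*3*(-5) = -15*(-5) = 75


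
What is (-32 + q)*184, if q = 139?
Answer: 19688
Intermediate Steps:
(-32 + q)*184 = (-32 + 139)*184 = 107*184 = 19688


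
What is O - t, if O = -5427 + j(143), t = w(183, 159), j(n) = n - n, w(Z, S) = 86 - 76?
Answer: -5437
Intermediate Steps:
w(Z, S) = 10
j(n) = 0
t = 10
O = -5427 (O = -5427 + 0 = -5427)
O - t = -5427 - 1*10 = -5427 - 10 = -5437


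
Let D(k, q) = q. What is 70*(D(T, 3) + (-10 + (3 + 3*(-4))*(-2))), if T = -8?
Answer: 770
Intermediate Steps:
70*(D(T, 3) + (-10 + (3 + 3*(-4))*(-2))) = 70*(3 + (-10 + (3 + 3*(-4))*(-2))) = 70*(3 + (-10 + (3 - 12)*(-2))) = 70*(3 + (-10 - 9*(-2))) = 70*(3 + (-10 + 18)) = 70*(3 + 8) = 70*11 = 770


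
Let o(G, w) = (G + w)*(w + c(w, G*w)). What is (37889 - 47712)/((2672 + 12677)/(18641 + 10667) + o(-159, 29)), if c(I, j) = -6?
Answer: 287892484/87615571 ≈ 3.2859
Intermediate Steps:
o(G, w) = (-6 + w)*(G + w) (o(G, w) = (G + w)*(w - 6) = (G + w)*(-6 + w) = (-6 + w)*(G + w))
(37889 - 47712)/((2672 + 12677)/(18641 + 10667) + o(-159, 29)) = (37889 - 47712)/((2672 + 12677)/(18641 + 10667) + (29² - 6*(-159) - 6*29 - 159*29)) = -9823/(15349/29308 + (841 + 954 - 174 - 4611)) = -9823/(15349*(1/29308) - 2990) = -9823/(15349/29308 - 2990) = -9823/(-87615571/29308) = -9823*(-29308/87615571) = 287892484/87615571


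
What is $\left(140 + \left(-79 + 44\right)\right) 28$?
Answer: $2940$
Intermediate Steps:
$\left(140 + \left(-79 + 44\right)\right) 28 = \left(140 - 35\right) 28 = 105 \cdot 28 = 2940$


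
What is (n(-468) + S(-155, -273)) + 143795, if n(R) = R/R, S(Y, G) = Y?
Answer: 143641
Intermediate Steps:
n(R) = 1
(n(-468) + S(-155, -273)) + 143795 = (1 - 155) + 143795 = -154 + 143795 = 143641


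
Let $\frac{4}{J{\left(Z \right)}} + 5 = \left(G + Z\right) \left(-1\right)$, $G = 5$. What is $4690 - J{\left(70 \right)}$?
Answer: $\frac{93801}{20} \approx 4690.0$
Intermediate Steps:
$J{\left(Z \right)} = \frac{4}{-10 - Z}$ ($J{\left(Z \right)} = \frac{4}{-5 + \left(5 + Z\right) \left(-1\right)} = \frac{4}{-5 - \left(5 + Z\right)} = \frac{4}{-10 - Z}$)
$4690 - J{\left(70 \right)} = 4690 - - \frac{4}{10 + 70} = 4690 - - \frac{4}{80} = 4690 - \left(-4\right) \frac{1}{80} = 4690 - - \frac{1}{20} = 4690 + \frac{1}{20} = \frac{93801}{20}$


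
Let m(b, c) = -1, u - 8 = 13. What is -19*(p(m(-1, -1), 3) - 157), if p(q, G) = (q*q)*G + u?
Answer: 2527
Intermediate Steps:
u = 21 (u = 8 + 13 = 21)
p(q, G) = 21 + G*q² (p(q, G) = (q*q)*G + 21 = q²*G + 21 = G*q² + 21 = 21 + G*q²)
-19*(p(m(-1, -1), 3) - 157) = -19*((21 + 3*(-1)²) - 157) = -19*((21 + 3*1) - 157) = -19*((21 + 3) - 157) = -19*(24 - 157) = -19*(-133) = 2527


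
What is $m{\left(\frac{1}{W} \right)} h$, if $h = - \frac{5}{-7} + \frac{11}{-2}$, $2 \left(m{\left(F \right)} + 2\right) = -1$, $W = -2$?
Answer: $\frac{335}{28} \approx 11.964$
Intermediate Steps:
$m{\left(F \right)} = - \frac{5}{2}$ ($m{\left(F \right)} = -2 + \frac{1}{2} \left(-1\right) = -2 - \frac{1}{2} = - \frac{5}{2}$)
$h = - \frac{67}{14}$ ($h = \left(-5\right) \left(- \frac{1}{7}\right) + 11 \left(- \frac{1}{2}\right) = \frac{5}{7} - \frac{11}{2} = - \frac{67}{14} \approx -4.7857$)
$m{\left(\frac{1}{W} \right)} h = \left(- \frac{5}{2}\right) \left(- \frac{67}{14}\right) = \frac{335}{28}$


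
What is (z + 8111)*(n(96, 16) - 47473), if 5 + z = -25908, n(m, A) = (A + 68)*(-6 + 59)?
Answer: 765859842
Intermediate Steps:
n(m, A) = 3604 + 53*A (n(m, A) = (68 + A)*53 = 3604 + 53*A)
z = -25913 (z = -5 - 25908 = -25913)
(z + 8111)*(n(96, 16) - 47473) = (-25913 + 8111)*((3604 + 53*16) - 47473) = -17802*((3604 + 848) - 47473) = -17802*(4452 - 47473) = -17802*(-43021) = 765859842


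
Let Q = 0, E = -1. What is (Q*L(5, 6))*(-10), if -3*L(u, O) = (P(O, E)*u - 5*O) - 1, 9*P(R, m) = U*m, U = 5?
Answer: 0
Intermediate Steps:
P(R, m) = 5*m/9 (P(R, m) = (5*m)/9 = 5*m/9)
L(u, O) = ⅓ + 5*O/3 + 5*u/27 (L(u, O) = -((((5/9)*(-1))*u - 5*O) - 1)/3 = -((-5*u/9 - 5*O) - 1)/3 = -((-5*O - 5*u/9) - 1)/3 = -(-1 - 5*O - 5*u/9)/3 = ⅓ + 5*O/3 + 5*u/27)
(Q*L(5, 6))*(-10) = (0*(⅓ + (5/3)*6 + (5/27)*5))*(-10) = (0*(⅓ + 10 + 25/27))*(-10) = (0*(304/27))*(-10) = 0*(-10) = 0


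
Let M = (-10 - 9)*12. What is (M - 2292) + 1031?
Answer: -1489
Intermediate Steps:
M = -228 (M = -19*12 = -228)
(M - 2292) + 1031 = (-228 - 2292) + 1031 = -2520 + 1031 = -1489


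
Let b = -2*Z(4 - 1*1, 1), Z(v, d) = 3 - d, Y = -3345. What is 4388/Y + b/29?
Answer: -140632/97005 ≈ -1.4497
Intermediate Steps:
b = -4 (b = -2*(3 - 1*1) = -2*(3 - 1) = -2*2 = -4)
4388/Y + b/29 = 4388/(-3345) - 4/29 = 4388*(-1/3345) - 4*1/29 = -4388/3345 - 4/29 = -140632/97005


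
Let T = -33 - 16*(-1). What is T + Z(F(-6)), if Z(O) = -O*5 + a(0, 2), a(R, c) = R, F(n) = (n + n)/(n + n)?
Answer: -22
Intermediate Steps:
F(n) = 1 (F(n) = (2*n)/((2*n)) = (2*n)*(1/(2*n)) = 1)
T = -17 (T = -33 + 16 = -17)
Z(O) = -5*O (Z(O) = -O*5 + 0 = -5*O + 0 = -5*O)
T + Z(F(-6)) = -17 - 5*1 = -17 - 5 = -22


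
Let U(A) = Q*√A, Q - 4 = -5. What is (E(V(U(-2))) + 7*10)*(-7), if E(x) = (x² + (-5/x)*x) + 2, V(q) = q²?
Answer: -497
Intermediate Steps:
Q = -1 (Q = 4 - 5 = -1)
U(A) = -√A
E(x) = -3 + x² (E(x) = (x² - 5) + 2 = (-5 + x²) + 2 = -3 + x²)
(E(V(U(-2))) + 7*10)*(-7) = ((-3 + ((-√(-2))²)²) + 7*10)*(-7) = ((-3 + ((-I*√2)²)²) + 70)*(-7) = ((-3 + (-2)²) + 70)*(-7) = ((-3 + 4) + 70)*(-7) = (1 + 70)*(-7) = 71*(-7) = -497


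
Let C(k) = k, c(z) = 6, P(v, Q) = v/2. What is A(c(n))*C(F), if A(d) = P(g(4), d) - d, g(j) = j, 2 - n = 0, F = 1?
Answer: -4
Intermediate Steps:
n = 2 (n = 2 - 1*0 = 2 + 0 = 2)
P(v, Q) = v/2 (P(v, Q) = v*(½) = v/2)
A(d) = 2 - d (A(d) = (½)*4 - d = 2 - d)
A(c(n))*C(F) = (2 - 1*6)*1 = (2 - 6)*1 = -4*1 = -4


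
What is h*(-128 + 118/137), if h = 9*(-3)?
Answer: 470286/137 ≈ 3432.7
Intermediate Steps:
h = -27
h*(-128 + 118/137) = -27*(-128 + 118/137) = -27*(-17418/137) = 470286/137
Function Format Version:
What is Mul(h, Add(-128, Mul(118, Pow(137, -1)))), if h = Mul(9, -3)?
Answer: Rational(470286, 137) ≈ 3432.7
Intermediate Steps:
h = -27
Mul(h, Add(-128, Mul(118, Pow(137, -1)))) = Mul(-27, Add(-128, Mul(118, Pow(137, -1)))) = Mul(-27, Add(-128, Mul(118, Rational(1, 137)))) = Mul(-27, Add(-128, Rational(118, 137))) = Mul(-27, Rational(-17418, 137)) = Rational(470286, 137)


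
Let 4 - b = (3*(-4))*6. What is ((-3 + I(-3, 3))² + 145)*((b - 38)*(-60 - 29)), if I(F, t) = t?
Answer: -490390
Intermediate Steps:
b = 76 (b = 4 - 3*(-4)*6 = 4 - (-12)*6 = 4 - 1*(-72) = 4 + 72 = 76)
((-3 + I(-3, 3))² + 145)*((b - 38)*(-60 - 29)) = ((-3 + 3)² + 145)*((76 - 38)*(-60 - 29)) = (0² + 145)*(38*(-89)) = (0 + 145)*(-3382) = 145*(-3382) = -490390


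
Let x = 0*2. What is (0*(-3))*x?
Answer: 0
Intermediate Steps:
x = 0
(0*(-3))*x = (0*(-3))*0 = 0*0 = 0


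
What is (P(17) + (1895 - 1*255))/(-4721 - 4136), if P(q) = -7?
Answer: -1633/8857 ≈ -0.18437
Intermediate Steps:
(P(17) + (1895 - 1*255))/(-4721 - 4136) = (-7 + (1895 - 1*255))/(-4721 - 4136) = (-7 + (1895 - 255))/(-8857) = (-7 + 1640)*(-1/8857) = 1633*(-1/8857) = -1633/8857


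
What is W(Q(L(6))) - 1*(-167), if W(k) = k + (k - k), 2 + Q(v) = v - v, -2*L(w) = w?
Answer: 165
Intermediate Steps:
L(w) = -w/2
Q(v) = -2 (Q(v) = -2 + (v - v) = -2 + 0 = -2)
W(k) = k (W(k) = k + 0 = k)
W(Q(L(6))) - 1*(-167) = -2 - 1*(-167) = -2 + 167 = 165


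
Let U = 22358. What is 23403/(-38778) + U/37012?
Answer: 33612/59802139 ≈ 0.00056205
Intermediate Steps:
23403/(-38778) + U/37012 = 23403/(-38778) + 22358/37012 = 23403*(-1/38778) + 22358*(1/37012) = -7801/12926 + 11179/18506 = 33612/59802139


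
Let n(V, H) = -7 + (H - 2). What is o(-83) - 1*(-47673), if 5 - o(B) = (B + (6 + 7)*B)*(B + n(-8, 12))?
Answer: -45282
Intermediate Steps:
n(V, H) = -9 + H (n(V, H) = -7 + (-2 + H) = -9 + H)
o(B) = 5 - 14*B*(3 + B) (o(B) = 5 - (B + (6 + 7)*B)*(B + (-9 + 12)) = 5 - (B + 13*B)*(B + 3) = 5 - 14*B*(3 + B))
o(-83) - 1*(-47673) = (5 - 42*(-83) - 14*(-83)²) - 1*(-47673) = (5 + 3486 - 14*6889) + 47673 = (5 + 3486 - 96446) + 47673 = -92955 + 47673 = -45282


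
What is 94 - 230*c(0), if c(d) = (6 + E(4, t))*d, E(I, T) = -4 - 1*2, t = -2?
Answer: 94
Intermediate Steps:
E(I, T) = -6 (E(I, T) = -4 - 2 = -6)
c(d) = 0 (c(d) = (6 - 6)*d = 0*d = 0)
94 - 230*c(0) = 94 - 230*0 = 94 + 0 = 94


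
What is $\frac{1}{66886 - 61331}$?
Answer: $\frac{1}{5555} \approx 0.00018002$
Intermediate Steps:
$\frac{1}{66886 - 61331} = \frac{1}{5555}$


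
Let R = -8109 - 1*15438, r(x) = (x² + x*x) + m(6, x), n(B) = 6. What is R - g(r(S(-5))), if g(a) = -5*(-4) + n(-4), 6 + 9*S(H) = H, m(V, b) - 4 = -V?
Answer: -23573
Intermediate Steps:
m(V, b) = 4 - V
S(H) = -⅔ + H/9
r(x) = -2 + 2*x² (r(x) = (x² + x*x) + (4 - 1*6) = (x² + x²) + (4 - 6) = 2*x² - 2 = -2 + 2*x²)
R = -23547 (R = -8109 - 15438 = -23547)
g(a) = 26 (g(a) = -5*(-4) + 6 = 20 + 6 = 26)
R - g(r(S(-5))) = -23547 - 1*26 = -23547 - 26 = -23573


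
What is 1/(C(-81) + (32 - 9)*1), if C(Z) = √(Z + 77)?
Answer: 23/533 - 2*I/533 ≈ 0.043152 - 0.0037523*I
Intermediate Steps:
C(Z) = √(77 + Z)
1/(C(-81) + (32 - 9)*1) = 1/(√(77 - 81) + (32 - 9)*1) = 1/(√(-4) + 23*1) = 1/(2*I + 23) = 1/(23 + 2*I) = (23 - 2*I)/533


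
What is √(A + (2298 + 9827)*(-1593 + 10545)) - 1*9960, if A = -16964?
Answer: -9960 + 2*√27131509 ≈ 457.58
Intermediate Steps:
√(A + (2298 + 9827)*(-1593 + 10545)) - 1*9960 = √(-16964 + (2298 + 9827)*(-1593 + 10545)) - 1*9960 = √(-16964 + 12125*8952) - 9960 = √(-16964 + 108543000) - 9960 = √108526036 - 9960 = 2*√27131509 - 9960 = -9960 + 2*√27131509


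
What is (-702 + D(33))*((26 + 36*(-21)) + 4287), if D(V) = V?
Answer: -2379633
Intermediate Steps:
(-702 + D(33))*((26 + 36*(-21)) + 4287) = (-702 + 33)*((26 + 36*(-21)) + 4287) = -669*((26 - 756) + 4287) = -669*(-730 + 4287) = -669*3557 = -2379633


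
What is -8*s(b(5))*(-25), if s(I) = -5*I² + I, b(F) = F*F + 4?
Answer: -835200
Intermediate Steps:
b(F) = 4 + F² (b(F) = F² + 4 = 4 + F²)
s(I) = I - 5*I²
-8*s(b(5))*(-25) = -8*(4 + 5²)*(1 - 5*(4 + 5²))*(-25) = -8*(4 + 25)*(1 - 5*(4 + 25))*(-25) = -232*(1 - 5*29)*(-25) = -232*(1 - 145)*(-25) = -232*(-144)*(-25) = -8*(-4176)*(-25) = 33408*(-25) = -835200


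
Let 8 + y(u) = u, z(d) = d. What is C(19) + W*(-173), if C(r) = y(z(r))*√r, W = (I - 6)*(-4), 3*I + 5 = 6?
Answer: -11764/3 + 11*√19 ≈ -3873.4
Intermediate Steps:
I = ⅓ (I = -5/3 + (⅓)*6 = -5/3 + 2 = ⅓ ≈ 0.33333)
y(u) = -8 + u
W = 68/3 (W = (⅓ - 6)*(-4) = -17/3*(-4) = 68/3 ≈ 22.667)
C(r) = √r*(-8 + r) (C(r) = (-8 + r)*√r = √r*(-8 + r))
C(19) + W*(-173) = √19*(-8 + 19) + (68/3)*(-173) = √19*11 - 11764/3 = 11*√19 - 11764/3 = -11764/3 + 11*√19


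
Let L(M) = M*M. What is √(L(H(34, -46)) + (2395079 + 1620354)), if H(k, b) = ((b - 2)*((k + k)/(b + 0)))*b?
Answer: √14669129 ≈ 3830.0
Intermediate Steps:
H(k, b) = 2*k*(-2 + b) (H(k, b) = ((-2 + b)*((2*k)/b))*b = ((-2 + b)*(2*k/b))*b = (2*k*(-2 + b)/b)*b = 2*k*(-2 + b))
L(M) = M²
√(L(H(34, -46)) + (2395079 + 1620354)) = √((2*34*(-2 - 46))² + (2395079 + 1620354)) = √((2*34*(-48))² + 4015433) = √((-3264)² + 4015433) = √(10653696 + 4015433) = √14669129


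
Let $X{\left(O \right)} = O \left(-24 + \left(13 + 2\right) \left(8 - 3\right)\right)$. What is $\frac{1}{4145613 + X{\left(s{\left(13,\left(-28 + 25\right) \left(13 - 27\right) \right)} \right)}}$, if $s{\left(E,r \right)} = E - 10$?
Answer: $\frac{1}{4145766} \approx 2.4121 \cdot 10^{-7}$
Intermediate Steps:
$s{\left(E,r \right)} = -10 + E$
$X{\left(O \right)} = 51 O$ ($X{\left(O \right)} = O \left(-24 + 15 \cdot 5\right) = O \left(-24 + 75\right) = O 51 = 51 O$)
$\frac{1}{4145613 + X{\left(s{\left(13,\left(-28 + 25\right) \left(13 - 27\right) \right)} \right)}} = \frac{1}{4145613 + 51 \left(-10 + 13\right)} = \frac{1}{4145613 + 51 \cdot 3} = \frac{1}{4145613 + 153} = \frac{1}{4145766}$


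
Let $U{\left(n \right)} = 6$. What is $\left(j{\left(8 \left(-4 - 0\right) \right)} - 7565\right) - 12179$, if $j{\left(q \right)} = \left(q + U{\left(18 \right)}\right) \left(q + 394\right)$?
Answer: $-29156$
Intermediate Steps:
$j{\left(q \right)} = \left(6 + q\right) \left(394 + q\right)$ ($j{\left(q \right)} = \left(q + 6\right) \left(q + 394\right) = \left(6 + q\right) \left(394 + q\right)$)
$\left(j{\left(8 \left(-4 - 0\right) \right)} - 7565\right) - 12179 = \left(\left(2364 + \left(8 \left(-4 - 0\right)\right)^{2} + 400 \cdot 8 \left(-4 - 0\right)\right) - 7565\right) - 12179 = \left(\left(2364 + \left(8 \left(-4 + 0\right)\right)^{2} + 400 \cdot 8 \left(-4 + 0\right)\right) - 7565\right) - 12179 = \left(\left(2364 + \left(8 \left(-4\right)\right)^{2} + 400 \cdot 8 \left(-4\right)\right) - 7565\right) - 12179 = \left(\left(2364 + \left(-32\right)^{2} + 400 \left(-32\right)\right) - 7565\right) - 12179 = \left(\left(2364 + 1024 - 12800\right) - 7565\right) - 12179 = \left(-9412 - 7565\right) - 12179 = -16977 - 12179 = -29156$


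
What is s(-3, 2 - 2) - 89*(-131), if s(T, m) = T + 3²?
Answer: 11665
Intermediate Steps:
s(T, m) = 9 + T (s(T, m) = T + 9 = 9 + T)
s(-3, 2 - 2) - 89*(-131) = (9 - 3) - 89*(-131) = 6 + 11659 = 11665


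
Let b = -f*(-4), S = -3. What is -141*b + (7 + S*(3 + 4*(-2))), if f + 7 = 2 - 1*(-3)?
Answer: 1150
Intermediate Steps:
f = -2 (f = -7 + (2 - 1*(-3)) = -7 + (2 + 3) = -7 + 5 = -2)
b = -8 (b = -1*(-2)*(-4) = 2*(-4) = -8)
-141*b + (7 + S*(3 + 4*(-2))) = -141*(-8) + (7 - 3*(3 + 4*(-2))) = 1128 + (7 - 3*(3 - 8)) = 1128 + (7 - 3*(-5)) = 1128 + (7 + 15) = 1128 + 22 = 1150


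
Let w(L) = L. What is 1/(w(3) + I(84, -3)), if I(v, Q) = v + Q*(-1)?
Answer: 1/90 ≈ 0.011111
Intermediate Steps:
I(v, Q) = v - Q
1/(w(3) + I(84, -3)) = 1/(3 + (84 - 1*(-3))) = 1/(3 + (84 + 3)) = 1/(3 + 87) = 1/90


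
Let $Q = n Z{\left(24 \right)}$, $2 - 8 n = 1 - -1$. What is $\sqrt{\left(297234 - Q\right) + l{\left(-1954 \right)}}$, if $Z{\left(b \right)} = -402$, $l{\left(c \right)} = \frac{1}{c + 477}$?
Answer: $\frac{\sqrt{648424589309}}{1477} \approx 545.19$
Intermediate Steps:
$l{\left(c \right)} = \frac{1}{477 + c}$
$n = 0$ ($n = \frac{1}{4} - \frac{1 - -1}{8} = \frac{1}{4} - \frac{1 + 1}{8} = \frac{1}{4} - \frac{1}{4} = 0$)
$Q = 0$ ($Q = 0 \left(-402\right) = 0$)
$\sqrt{\left(297234 - Q\right) + l{\left(-1954 \right)}} = \sqrt{\left(297234 - 0\right) + \frac{1}{477 - 1954}} = \sqrt{\left(297234 + 0\right) + \frac{1}{-1477}} = \sqrt{297234 - \frac{1}{1477}} = \sqrt{\frac{439014617}{1477}} = \frac{\sqrt{648424589309}}{1477}$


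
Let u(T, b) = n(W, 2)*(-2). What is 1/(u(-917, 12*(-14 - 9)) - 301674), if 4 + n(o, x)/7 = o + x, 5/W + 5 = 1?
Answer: -2/603257 ≈ -3.3153e-6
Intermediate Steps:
W = -5/4 (W = 5/(-5 + 1) = 5/(-4) = 5*(-1/4) = -5/4 ≈ -1.2500)
n(o, x) = -28 + 7*o + 7*x (n(o, x) = -28 + 7*(o + x) = -28 + (7*o + 7*x) = -28 + 7*o + 7*x)
u(T, b) = 91/2 (u(T, b) = (-28 + 7*(-5/4) + 7*2)*(-2) = (-28 - 35/4 + 14)*(-2) = -91/4*(-2) = 91/2)
1/(u(-917, 12*(-14 - 9)) - 301674) = 1/(91/2 - 301674) = 1/(-603257/2) = -2/603257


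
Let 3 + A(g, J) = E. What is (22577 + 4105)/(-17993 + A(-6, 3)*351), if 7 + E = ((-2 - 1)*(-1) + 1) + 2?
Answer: -26682/19397 ≈ -1.3756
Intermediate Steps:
E = -1 (E = -7 + (((-2 - 1)*(-1) + 1) + 2) = -7 + ((-3*(-1) + 1) + 2) = -7 + ((3 + 1) + 2) = -7 + (4 + 2) = -7 + 6 = -1)
A(g, J) = -4 (A(g, J) = -3 - 1 = -4)
(22577 + 4105)/(-17993 + A(-6, 3)*351) = (22577 + 4105)/(-17993 - 4*351) = 26682/(-17993 - 1404) = 26682/(-19397) = 26682*(-1/19397) = -26682/19397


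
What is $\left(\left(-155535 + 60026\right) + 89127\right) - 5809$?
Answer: $-12191$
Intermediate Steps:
$\left(\left(-155535 + 60026\right) + 89127\right) - 5809 = \left(-95509 + 89127\right) - 5809 = -6382 - 5809 = -12191$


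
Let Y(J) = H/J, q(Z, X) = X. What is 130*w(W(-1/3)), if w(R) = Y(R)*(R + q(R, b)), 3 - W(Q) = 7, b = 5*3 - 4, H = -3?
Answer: 1365/2 ≈ 682.50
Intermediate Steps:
b = 11 (b = 15 - 4 = 11)
W(Q) = -4 (W(Q) = 3 - 1*7 = 3 - 7 = -4)
Y(J) = -3/J
w(R) = -3*(11 + R)/R (w(R) = (-3/R)*(R + 11) = (-3/R)*(11 + R) = -3*(11 + R)/R)
130*w(W(-1/3)) = 130*(-3 - 33/(-4)) = 130*(-3 - 33*(-1/4)) = 130*(-3 + 33/4) = 130*(21/4) = 1365/2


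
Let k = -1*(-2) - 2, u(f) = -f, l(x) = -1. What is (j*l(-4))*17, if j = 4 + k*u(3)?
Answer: -68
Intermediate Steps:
k = 0 (k = 2 - 2 = 0)
j = 4 (j = 4 + 0*(-1*3) = 4 + 0*(-3) = 4 + 0 = 4)
(j*l(-4))*17 = (4*(-1))*17 = -4*17 = -68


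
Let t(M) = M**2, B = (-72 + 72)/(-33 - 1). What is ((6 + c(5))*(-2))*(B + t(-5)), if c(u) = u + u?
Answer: -800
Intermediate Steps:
c(u) = 2*u
B = 0 (B = 0/(-34) = 0*(-1/34) = 0)
((6 + c(5))*(-2))*(B + t(-5)) = ((6 + 2*5)*(-2))*(0 + (-5)**2) = ((6 + 10)*(-2))*(0 + 25) = (16*(-2))*25 = -32*25 = -800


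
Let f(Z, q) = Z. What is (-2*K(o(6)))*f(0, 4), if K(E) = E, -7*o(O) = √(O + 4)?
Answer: 0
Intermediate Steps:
o(O) = -√(4 + O)/7 (o(O) = -√(O + 4)/7 = -√(4 + O)/7)
(-2*K(o(6)))*f(0, 4) = -(-2)*√(4 + 6)/7*0 = -(-2)*√10/7*0 = (2*√10/7)*0 = 0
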